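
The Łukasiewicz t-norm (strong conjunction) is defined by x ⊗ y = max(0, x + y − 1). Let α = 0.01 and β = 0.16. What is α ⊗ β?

0.00

α ⊗ β = max(0, 0.01 + 0.16 − 1) = max(0, -0.83) = 0.00
For comparison, the Gödel (minimum) t-norm min(x, y) would give 0.01.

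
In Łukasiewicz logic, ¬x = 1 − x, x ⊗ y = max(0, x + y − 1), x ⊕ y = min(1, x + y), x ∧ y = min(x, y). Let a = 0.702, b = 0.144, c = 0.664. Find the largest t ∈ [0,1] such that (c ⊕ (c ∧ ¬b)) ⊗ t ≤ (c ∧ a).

0.664

¬b = 1 − 0.144 = 0.856
c ∧ ¬b = min(0.664, 0.856) = 0.664
c ⊕ (c ∧ ¬b) = min(1, 0.664 + 0.664) = min(1, 1.328) = 1.000
So the left factor is c ⊕ (c ∧ ¬b) = 1.000.
c ∧ a = min(0.664, 0.702) = 0.664
So the right-hand bound is c ∧ a = 0.664.
The residuum of the Łukasiewicz t-norm gives the supremum: min(1, 1 − 1.000 + 0.664).
1 − 1.000 + 0.664 = 0.664, so t = min(1, 0.664) = 0.664.
Check: 1.000 ⊗ 0.664 = max(0, 0.664) = 0.664 ≤ 0.664.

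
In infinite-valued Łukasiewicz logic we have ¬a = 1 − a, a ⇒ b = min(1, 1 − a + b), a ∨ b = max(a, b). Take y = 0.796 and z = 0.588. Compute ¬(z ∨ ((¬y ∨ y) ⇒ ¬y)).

¬y = 1 − 0.796 = 0.204
¬y ∨ y = max(0.204, 0.796) = 0.796
(¬y ∨ y) ⇒ ¬y = min(1, 1 − 0.796 + 0.204) = min(1, 0.408) = 0.408
z ∨ ((¬y ∨ y) ⇒ ¬y) = max(0.588, 0.408) = 0.588
¬(z ∨ ((¬y ∨ y) ⇒ ¬y)) = 1 − 0.588 = 0.412

0.412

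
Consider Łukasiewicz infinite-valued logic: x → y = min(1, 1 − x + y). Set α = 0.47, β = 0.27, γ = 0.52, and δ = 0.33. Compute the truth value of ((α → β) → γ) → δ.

0.61

α → β = min(1, 1 − 0.47 + 0.27) = min(1, 0.80) = 0.80
(α → β) → γ = min(1, 1 − 0.80 + 0.52) = min(1, 0.72) = 0.72
((α → β) → γ) → δ = min(1, 1 − 0.72 + 0.33) = min(1, 0.61) = 0.61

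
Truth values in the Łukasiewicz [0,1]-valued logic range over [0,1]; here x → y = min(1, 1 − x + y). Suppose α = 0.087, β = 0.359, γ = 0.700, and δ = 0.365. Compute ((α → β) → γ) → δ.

α → β = min(1, 1 − 0.087 + 0.359) = min(1, 1.272) = 1.000
(α → β) → γ = min(1, 1 − 1.000 + 0.700) = min(1, 0.700) = 0.700
((α → β) → γ) → δ = min(1, 1 − 0.700 + 0.365) = min(1, 0.665) = 0.665

0.665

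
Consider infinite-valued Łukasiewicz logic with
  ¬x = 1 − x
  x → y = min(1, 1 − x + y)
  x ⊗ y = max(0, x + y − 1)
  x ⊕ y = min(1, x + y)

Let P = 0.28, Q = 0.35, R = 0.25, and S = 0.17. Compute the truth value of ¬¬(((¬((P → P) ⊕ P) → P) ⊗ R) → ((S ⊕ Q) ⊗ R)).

P → P = min(1, 1 − 0.28 + 0.28) = min(1, 1.00) = 1.00
(P → P) ⊕ P = min(1, 1.00 + 0.28) = min(1, 1.28) = 1.00
¬((P → P) ⊕ P) = 1 − 1.00 = 0.00
¬((P → P) ⊕ P) → P = min(1, 1 − 0.00 + 0.28) = min(1, 1.28) = 1.00
(¬((P → P) ⊕ P) → P) ⊗ R = max(0, 1.00 + 0.25 − 1) = max(0, 0.25) = 0.25
S ⊕ Q = min(1, 0.17 + 0.35) = min(1, 0.52) = 0.52
(S ⊕ Q) ⊗ R = max(0, 0.52 + 0.25 − 1) = max(0, -0.23) = 0.00
((¬((P → P) ⊕ P) → P) ⊗ R) → ((S ⊕ Q) ⊗ R) = min(1, 1 − 0.25 + 0.00) = min(1, 0.75) = 0.75
¬(((¬((P → P) ⊕ P) → P) ⊗ R) → ((S ⊕ Q) ⊗ R)) = 1 − 0.75 = 0.25
¬¬(((¬((P → P) ⊕ P) → P) ⊗ R) → ((S ⊕ Q) ⊗ R)) = 1 − 0.25 = 0.75

0.75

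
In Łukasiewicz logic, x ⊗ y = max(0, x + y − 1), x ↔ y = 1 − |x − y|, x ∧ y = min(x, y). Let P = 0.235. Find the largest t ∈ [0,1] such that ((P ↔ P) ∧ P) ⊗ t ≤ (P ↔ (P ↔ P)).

1.000

P ↔ P = 1 − |0.235 − 0.235| = 1 − 0.000 = 1.000
(P ↔ P) ∧ P = min(1.000, 0.235) = 0.235
So the left factor is (P ↔ P) ∧ P = 0.235.
P ↔ (P ↔ P) = 1 − |0.235 − 1.000| = 1 − 0.765 = 0.235
So the right-hand bound is P ↔ (P ↔ P) = 0.235.
The residuum of the Łukasiewicz t-norm gives the supremum: min(1, 1 − 0.235 + 0.235).
1 − 0.235 + 0.235 = 1.000, so t = min(1, 1.000) = 1.000.
Check: 0.235 ⊗ 1.000 = max(0, 0.235) = 0.235 ≤ 0.235.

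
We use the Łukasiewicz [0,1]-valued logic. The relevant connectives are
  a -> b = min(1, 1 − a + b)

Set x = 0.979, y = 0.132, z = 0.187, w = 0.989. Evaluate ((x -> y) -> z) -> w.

x -> y = min(1, 1 − 0.979 + 0.132) = min(1, 0.153) = 0.153
(x -> y) -> z = min(1, 1 − 0.153 + 0.187) = min(1, 1.034) = 1.000
((x -> y) -> z) -> w = min(1, 1 − 1.000 + 0.989) = min(1, 0.989) = 0.989

0.989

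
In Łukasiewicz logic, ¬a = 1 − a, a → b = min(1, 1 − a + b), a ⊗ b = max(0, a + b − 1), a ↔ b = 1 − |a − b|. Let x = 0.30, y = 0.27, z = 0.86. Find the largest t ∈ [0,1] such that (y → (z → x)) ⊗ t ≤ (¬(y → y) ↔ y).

z → x = min(1, 1 − 0.86 + 0.30) = min(1, 0.44) = 0.44
y → (z → x) = min(1, 1 − 0.27 + 0.44) = min(1, 1.17) = 1.00
So the left factor is y → (z → x) = 1.00.
y → y = min(1, 1 − 0.27 + 0.27) = min(1, 1.00) = 1.00
¬(y → y) = 1 − 1.00 = 0.00
¬(y → y) ↔ y = 1 − |0.00 − 0.27| = 1 − 0.27 = 0.73
So the right-hand bound is ¬(y → y) ↔ y = 0.73.
The residuum of the Łukasiewicz t-norm gives the supremum: min(1, 1 − 1.00 + 0.73).
1 − 1.00 + 0.73 = 0.73, so t = min(1, 0.73) = 0.73.
Check: 1.00 ⊗ 0.73 = max(0, 0.73) = 0.73 ≤ 0.73.

0.73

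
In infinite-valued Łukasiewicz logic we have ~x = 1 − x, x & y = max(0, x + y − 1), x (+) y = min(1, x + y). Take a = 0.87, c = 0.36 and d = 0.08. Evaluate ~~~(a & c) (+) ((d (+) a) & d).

0.80

a & c = max(0, 0.87 + 0.36 − 1) = max(0, 0.23) = 0.23
~(a & c) = 1 − 0.23 = 0.77
~~(a & c) = 1 − 0.77 = 0.23
~~~(a & c) = 1 − 0.23 = 0.77
d (+) a = min(1, 0.08 + 0.87) = min(1, 0.95) = 0.95
(d (+) a) & d = max(0, 0.95 + 0.08 − 1) = max(0, 0.03) = 0.03
~~~(a & c) (+) ((d (+) a) & d) = min(1, 0.77 + 0.03) = min(1, 0.80) = 0.80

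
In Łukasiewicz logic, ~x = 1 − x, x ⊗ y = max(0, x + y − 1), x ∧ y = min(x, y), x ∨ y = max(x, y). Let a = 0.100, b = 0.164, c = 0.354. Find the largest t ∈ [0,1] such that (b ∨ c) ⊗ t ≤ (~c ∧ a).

0.746

b ∨ c = max(0.164, 0.354) = 0.354
So the left factor is b ∨ c = 0.354.
~c = 1 − 0.354 = 0.646
~c ∧ a = min(0.646, 0.100) = 0.100
So the right-hand bound is ~c ∧ a = 0.100.
The residuum of the Łukasiewicz t-norm gives the supremum: min(1, 1 − 0.354 + 0.100).
1 − 0.354 + 0.100 = 0.746, so t = min(1, 0.746) = 0.746.
Check: 0.354 ⊗ 0.746 = max(0, 0.100) = 0.100 ≤ 0.100.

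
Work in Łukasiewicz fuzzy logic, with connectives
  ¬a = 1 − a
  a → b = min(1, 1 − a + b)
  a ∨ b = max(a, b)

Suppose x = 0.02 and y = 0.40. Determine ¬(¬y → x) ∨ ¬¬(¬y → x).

0.58

¬y = 1 − 0.40 = 0.60
¬y → x = min(1, 1 − 0.60 + 0.02) = min(1, 0.42) = 0.42
¬(¬y → x) = 1 − 0.42 = 0.58
¬¬(¬y → x) = 1 − 0.58 = 0.42
¬(¬y → x) ∨ ¬¬(¬y → x) = max(0.58, 0.42) = 0.58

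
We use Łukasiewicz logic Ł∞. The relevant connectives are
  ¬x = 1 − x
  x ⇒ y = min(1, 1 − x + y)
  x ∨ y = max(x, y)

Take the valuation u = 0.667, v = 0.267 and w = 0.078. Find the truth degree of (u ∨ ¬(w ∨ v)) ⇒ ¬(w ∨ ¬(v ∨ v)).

0.534

w ∨ v = max(0.078, 0.267) = 0.267
¬(w ∨ v) = 1 − 0.267 = 0.733
u ∨ ¬(w ∨ v) = max(0.667, 0.733) = 0.733
v ∨ v = max(0.267, 0.267) = 0.267
¬(v ∨ v) = 1 − 0.267 = 0.733
w ∨ ¬(v ∨ v) = max(0.078, 0.733) = 0.733
¬(w ∨ ¬(v ∨ v)) = 1 − 0.733 = 0.267
(u ∨ ¬(w ∨ v)) ⇒ ¬(w ∨ ¬(v ∨ v)) = min(1, 1 − 0.733 + 0.267) = min(1, 0.534) = 0.534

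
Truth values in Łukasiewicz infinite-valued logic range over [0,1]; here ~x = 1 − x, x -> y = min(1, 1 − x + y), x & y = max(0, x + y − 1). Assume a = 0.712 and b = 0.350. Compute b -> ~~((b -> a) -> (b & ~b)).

b -> a = min(1, 1 − 0.350 + 0.712) = min(1, 1.362) = 1.000
~b = 1 − 0.350 = 0.650
b & ~b = max(0, 0.350 + 0.650 − 1) = max(0, 0.000) = 0.000
(b -> a) -> (b & ~b) = min(1, 1 − 1.000 + 0.000) = min(1, 0.000) = 0.000
~((b -> a) -> (b & ~b)) = 1 − 0.000 = 1.000
~~((b -> a) -> (b & ~b)) = 1 − 1.000 = 0.000
b -> ~~((b -> a) -> (b & ~b)) = min(1, 1 − 0.350 + 0.000) = min(1, 0.650) = 0.650

0.650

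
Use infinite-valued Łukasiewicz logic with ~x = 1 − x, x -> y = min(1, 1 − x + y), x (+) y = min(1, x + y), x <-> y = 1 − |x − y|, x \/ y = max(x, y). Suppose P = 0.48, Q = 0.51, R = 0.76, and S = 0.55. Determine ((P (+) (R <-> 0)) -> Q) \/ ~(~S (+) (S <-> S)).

R <-> 0 = 1 − |0.76 − 0.00| = 1 − 0.76 = 0.24
P (+) (R <-> 0) = min(1, 0.48 + 0.24) = min(1, 0.72) = 0.72
(P (+) (R <-> 0)) -> Q = min(1, 1 − 0.72 + 0.51) = min(1, 0.79) = 0.79
~S = 1 − 0.55 = 0.45
S <-> S = 1 − |0.55 − 0.55| = 1 − 0.00 = 1.00
~S (+) (S <-> S) = min(1, 0.45 + 1.00) = min(1, 1.45) = 1.00
~(~S (+) (S <-> S)) = 1 − 1.00 = 0.00
((P (+) (R <-> 0)) -> Q) \/ ~(~S (+) (S <-> S)) = max(0.79, 0.00) = 0.79

0.79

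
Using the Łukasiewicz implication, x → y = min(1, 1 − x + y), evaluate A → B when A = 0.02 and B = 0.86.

A → B = min(1, 1 − 0.02 + 0.86) = min(1, 1.84) = 1.00
For comparison, the Gödel implication (1 if x ≤ y else y) would give 1.00.

1.00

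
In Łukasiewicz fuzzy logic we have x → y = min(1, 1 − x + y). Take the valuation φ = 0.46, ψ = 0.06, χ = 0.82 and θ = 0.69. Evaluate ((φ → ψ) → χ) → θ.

0.69

φ → ψ = min(1, 1 − 0.46 + 0.06) = min(1, 0.60) = 0.60
(φ → ψ) → χ = min(1, 1 − 0.60 + 0.82) = min(1, 1.22) = 1.00
((φ → ψ) → χ) → θ = min(1, 1 − 1.00 + 0.69) = min(1, 0.69) = 0.69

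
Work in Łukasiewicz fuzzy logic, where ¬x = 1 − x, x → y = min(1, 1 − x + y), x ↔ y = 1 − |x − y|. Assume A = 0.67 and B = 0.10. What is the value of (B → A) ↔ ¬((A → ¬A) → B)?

B → A = min(1, 1 − 0.10 + 0.67) = min(1, 1.57) = 1.00
¬A = 1 − 0.67 = 0.33
A → ¬A = min(1, 1 − 0.67 + 0.33) = min(1, 0.66) = 0.66
(A → ¬A) → B = min(1, 1 − 0.66 + 0.10) = min(1, 0.44) = 0.44
¬((A → ¬A) → B) = 1 − 0.44 = 0.56
(B → A) ↔ ¬((A → ¬A) → B) = 1 − |1.00 − 0.56| = 1 − 0.44 = 0.56

0.56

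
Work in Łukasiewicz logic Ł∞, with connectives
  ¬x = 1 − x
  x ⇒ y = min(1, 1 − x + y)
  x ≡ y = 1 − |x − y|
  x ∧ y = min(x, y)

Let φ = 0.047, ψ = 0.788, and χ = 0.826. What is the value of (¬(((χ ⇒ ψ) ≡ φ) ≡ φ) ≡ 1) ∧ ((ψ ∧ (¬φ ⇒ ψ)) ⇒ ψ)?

χ ⇒ ψ = min(1, 1 − 0.826 + 0.788) = min(1, 0.962) = 0.962
(χ ⇒ ψ) ≡ φ = 1 − |0.962 − 0.047| = 1 − 0.915 = 0.085
((χ ⇒ ψ) ≡ φ) ≡ φ = 1 − |0.085 − 0.047| = 1 − 0.038 = 0.962
¬(((χ ⇒ ψ) ≡ φ) ≡ φ) = 1 − 0.962 = 0.038
¬(((χ ⇒ ψ) ≡ φ) ≡ φ) ≡ 1 = 1 − |0.038 − 1.000| = 1 − 0.962 = 0.038
¬φ = 1 − 0.047 = 0.953
¬φ ⇒ ψ = min(1, 1 − 0.953 + 0.788) = min(1, 0.835) = 0.835
ψ ∧ (¬φ ⇒ ψ) = min(0.788, 0.835) = 0.788
(ψ ∧ (¬φ ⇒ ψ)) ⇒ ψ = min(1, 1 − 0.788 + 0.788) = min(1, 1.000) = 1.000
(¬(((χ ⇒ ψ) ≡ φ) ≡ φ) ≡ 1) ∧ ((ψ ∧ (¬φ ⇒ ψ)) ⇒ ψ) = min(0.038, 1.000) = 0.038

0.038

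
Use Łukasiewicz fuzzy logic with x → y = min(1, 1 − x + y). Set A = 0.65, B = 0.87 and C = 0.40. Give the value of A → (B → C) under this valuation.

0.88

B → C = min(1, 1 − 0.87 + 0.40) = min(1, 0.53) = 0.53
A → (B → C) = min(1, 1 − 0.65 + 0.53) = min(1, 0.88) = 0.88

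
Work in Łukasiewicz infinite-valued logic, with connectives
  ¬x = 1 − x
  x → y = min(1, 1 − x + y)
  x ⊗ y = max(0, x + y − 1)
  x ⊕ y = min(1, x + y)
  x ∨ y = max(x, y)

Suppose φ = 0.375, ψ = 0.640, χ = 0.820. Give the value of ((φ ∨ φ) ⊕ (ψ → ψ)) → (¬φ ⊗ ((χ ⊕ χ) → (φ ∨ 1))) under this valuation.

0.625

φ ∨ φ = max(0.375, 0.375) = 0.375
ψ → ψ = min(1, 1 − 0.640 + 0.640) = min(1, 1.000) = 1.000
(φ ∨ φ) ⊕ (ψ → ψ) = min(1, 0.375 + 1.000) = min(1, 1.375) = 1.000
¬φ = 1 − 0.375 = 0.625
χ ⊕ χ = min(1, 0.820 + 0.820) = min(1, 1.640) = 1.000
φ ∨ 1 = max(0.375, 1.000) = 1.000
(χ ⊕ χ) → (φ ∨ 1) = min(1, 1 − 1.000 + 1.000) = min(1, 1.000) = 1.000
¬φ ⊗ ((χ ⊕ χ) → (φ ∨ 1)) = max(0, 0.625 + 1.000 − 1) = max(0, 0.625) = 0.625
((φ ∨ φ) ⊕ (ψ → ψ)) → (¬φ ⊗ ((χ ⊕ χ) → (φ ∨ 1))) = min(1, 1 − 1.000 + 0.625) = min(1, 0.625) = 0.625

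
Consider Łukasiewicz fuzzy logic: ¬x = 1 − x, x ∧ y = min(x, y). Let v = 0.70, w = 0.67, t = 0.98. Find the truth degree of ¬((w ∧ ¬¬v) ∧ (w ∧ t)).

0.33

¬v = 1 − 0.70 = 0.30
¬¬v = 1 − 0.30 = 0.70
w ∧ ¬¬v = min(0.67, 0.70) = 0.67
w ∧ t = min(0.67, 0.98) = 0.67
(w ∧ ¬¬v) ∧ (w ∧ t) = min(0.67, 0.67) = 0.67
¬((w ∧ ¬¬v) ∧ (w ∧ t)) = 1 − 0.67 = 0.33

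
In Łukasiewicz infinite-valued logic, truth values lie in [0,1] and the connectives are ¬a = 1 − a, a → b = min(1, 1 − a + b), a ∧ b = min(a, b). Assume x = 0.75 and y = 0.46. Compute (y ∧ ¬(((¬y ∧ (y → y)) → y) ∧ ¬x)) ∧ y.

¬y = 1 − 0.46 = 0.54
y → y = min(1, 1 − 0.46 + 0.46) = min(1, 1.00) = 1.00
¬y ∧ (y → y) = min(0.54, 1.00) = 0.54
(¬y ∧ (y → y)) → y = min(1, 1 − 0.54 + 0.46) = min(1, 0.92) = 0.92
¬x = 1 − 0.75 = 0.25
((¬y ∧ (y → y)) → y) ∧ ¬x = min(0.92, 0.25) = 0.25
¬(((¬y ∧ (y → y)) → y) ∧ ¬x) = 1 − 0.25 = 0.75
y ∧ ¬(((¬y ∧ (y → y)) → y) ∧ ¬x) = min(0.46, 0.75) = 0.46
(y ∧ ¬(((¬y ∧ (y → y)) → y) ∧ ¬x)) ∧ y = min(0.46, 0.46) = 0.46

0.46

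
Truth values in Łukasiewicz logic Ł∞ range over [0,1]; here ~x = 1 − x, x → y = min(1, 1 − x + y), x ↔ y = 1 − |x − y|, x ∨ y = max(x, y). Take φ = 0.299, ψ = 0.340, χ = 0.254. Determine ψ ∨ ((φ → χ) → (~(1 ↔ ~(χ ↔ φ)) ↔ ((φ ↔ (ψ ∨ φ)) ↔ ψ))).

0.471

φ → χ = min(1, 1 − 0.299 + 0.254) = min(1, 0.955) = 0.955
χ ↔ φ = 1 − |0.254 − 0.299| = 1 − 0.045 = 0.955
~(χ ↔ φ) = 1 − 0.955 = 0.045
1 ↔ ~(χ ↔ φ) = 1 − |1.000 − 0.045| = 1 − 0.955 = 0.045
~(1 ↔ ~(χ ↔ φ)) = 1 − 0.045 = 0.955
ψ ∨ φ = max(0.340, 0.299) = 0.340
φ ↔ (ψ ∨ φ) = 1 − |0.299 − 0.340| = 1 − 0.041 = 0.959
(φ ↔ (ψ ∨ φ)) ↔ ψ = 1 − |0.959 − 0.340| = 1 − 0.619 = 0.381
~(1 ↔ ~(χ ↔ φ)) ↔ ((φ ↔ (ψ ∨ φ)) ↔ ψ) = 1 − |0.955 − 0.381| = 1 − 0.574 = 0.426
(φ → χ) → (~(1 ↔ ~(χ ↔ φ)) ↔ ((φ ↔ (ψ ∨ φ)) ↔ ψ)) = min(1, 1 − 0.955 + 0.426) = min(1, 0.471) = 0.471
ψ ∨ ((φ → χ) → (~(1 ↔ ~(χ ↔ φ)) ↔ ((φ ↔ (ψ ∨ φ)) ↔ ψ))) = max(0.340, 0.471) = 0.471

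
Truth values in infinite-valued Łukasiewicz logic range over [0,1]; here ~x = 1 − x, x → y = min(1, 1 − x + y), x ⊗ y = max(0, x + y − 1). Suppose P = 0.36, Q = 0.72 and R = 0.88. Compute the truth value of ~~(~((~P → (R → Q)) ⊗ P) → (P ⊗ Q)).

~P = 1 − 0.36 = 0.64
R → Q = min(1, 1 − 0.88 + 0.72) = min(1, 0.84) = 0.84
~P → (R → Q) = min(1, 1 − 0.64 + 0.84) = min(1, 1.20) = 1.00
(~P → (R → Q)) ⊗ P = max(0, 1.00 + 0.36 − 1) = max(0, 0.36) = 0.36
~((~P → (R → Q)) ⊗ P) = 1 − 0.36 = 0.64
P ⊗ Q = max(0, 0.36 + 0.72 − 1) = max(0, 0.08) = 0.08
~((~P → (R → Q)) ⊗ P) → (P ⊗ Q) = min(1, 1 − 0.64 + 0.08) = min(1, 0.44) = 0.44
~(~((~P → (R → Q)) ⊗ P) → (P ⊗ Q)) = 1 − 0.44 = 0.56
~~(~((~P → (R → Q)) ⊗ P) → (P ⊗ Q)) = 1 − 0.56 = 0.44

0.44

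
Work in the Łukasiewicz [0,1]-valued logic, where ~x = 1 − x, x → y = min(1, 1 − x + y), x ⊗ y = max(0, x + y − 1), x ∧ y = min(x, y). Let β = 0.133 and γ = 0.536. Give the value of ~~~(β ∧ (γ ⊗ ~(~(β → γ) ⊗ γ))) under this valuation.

0.867

β → γ = min(1, 1 − 0.133 + 0.536) = min(1, 1.403) = 1.000
~(β → γ) = 1 − 1.000 = 0.000
~(β → γ) ⊗ γ = max(0, 0.000 + 0.536 − 1) = max(0, -0.464) = 0.000
~(~(β → γ) ⊗ γ) = 1 − 0.000 = 1.000
γ ⊗ ~(~(β → γ) ⊗ γ) = max(0, 0.536 + 1.000 − 1) = max(0, 0.536) = 0.536
β ∧ (γ ⊗ ~(~(β → γ) ⊗ γ)) = min(0.133, 0.536) = 0.133
~(β ∧ (γ ⊗ ~(~(β → γ) ⊗ γ))) = 1 − 0.133 = 0.867
~~(β ∧ (γ ⊗ ~(~(β → γ) ⊗ γ))) = 1 − 0.867 = 0.133
~~~(β ∧ (γ ⊗ ~(~(β → γ) ⊗ γ))) = 1 − 0.133 = 0.867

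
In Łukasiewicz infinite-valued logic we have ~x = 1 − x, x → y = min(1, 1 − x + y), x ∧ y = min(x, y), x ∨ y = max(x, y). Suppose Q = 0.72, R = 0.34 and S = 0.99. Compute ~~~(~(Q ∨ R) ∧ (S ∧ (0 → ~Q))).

0.72

Q ∨ R = max(0.72, 0.34) = 0.72
~(Q ∨ R) = 1 − 0.72 = 0.28
~Q = 1 − 0.72 = 0.28
0 → ~Q = min(1, 1 − 0.00 + 0.28) = min(1, 1.28) = 1.00
S ∧ (0 → ~Q) = min(0.99, 1.00) = 0.99
~(Q ∨ R) ∧ (S ∧ (0 → ~Q)) = min(0.28, 0.99) = 0.28
~(~(Q ∨ R) ∧ (S ∧ (0 → ~Q))) = 1 − 0.28 = 0.72
~~(~(Q ∨ R) ∧ (S ∧ (0 → ~Q))) = 1 − 0.72 = 0.28
~~~(~(Q ∨ R) ∧ (S ∧ (0 → ~Q))) = 1 − 0.28 = 0.72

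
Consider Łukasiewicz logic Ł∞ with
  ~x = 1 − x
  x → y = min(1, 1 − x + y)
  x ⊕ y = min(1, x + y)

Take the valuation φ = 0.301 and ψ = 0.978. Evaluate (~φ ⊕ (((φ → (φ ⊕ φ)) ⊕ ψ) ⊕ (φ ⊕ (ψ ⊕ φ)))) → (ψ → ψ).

1.000

~φ = 1 − 0.301 = 0.699
φ ⊕ φ = min(1, 0.301 + 0.301) = min(1, 0.602) = 0.602
φ → (φ ⊕ φ) = min(1, 1 − 0.301 + 0.602) = min(1, 1.301) = 1.000
(φ → (φ ⊕ φ)) ⊕ ψ = min(1, 1.000 + 0.978) = min(1, 1.978) = 1.000
ψ ⊕ φ = min(1, 0.978 + 0.301) = min(1, 1.279) = 1.000
φ ⊕ (ψ ⊕ φ) = min(1, 0.301 + 1.000) = min(1, 1.301) = 1.000
((φ → (φ ⊕ φ)) ⊕ ψ) ⊕ (φ ⊕ (ψ ⊕ φ)) = min(1, 1.000 + 1.000) = min(1, 2.000) = 1.000
~φ ⊕ (((φ → (φ ⊕ φ)) ⊕ ψ) ⊕ (φ ⊕ (ψ ⊕ φ))) = min(1, 0.699 + 1.000) = min(1, 1.699) = 1.000
ψ → ψ = min(1, 1 − 0.978 + 0.978) = min(1, 1.000) = 1.000
(~φ ⊕ (((φ → (φ ⊕ φ)) ⊕ ψ) ⊕ (φ ⊕ (ψ ⊕ φ)))) → (ψ → ψ) = min(1, 1 − 1.000 + 1.000) = min(1, 1.000) = 1.000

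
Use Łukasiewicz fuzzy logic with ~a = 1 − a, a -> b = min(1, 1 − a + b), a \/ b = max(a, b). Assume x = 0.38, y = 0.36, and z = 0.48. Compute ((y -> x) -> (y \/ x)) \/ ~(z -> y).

0.38

y -> x = min(1, 1 − 0.36 + 0.38) = min(1, 1.02) = 1.00
y \/ x = max(0.36, 0.38) = 0.38
(y -> x) -> (y \/ x) = min(1, 1 − 1.00 + 0.38) = min(1, 0.38) = 0.38
z -> y = min(1, 1 − 0.48 + 0.36) = min(1, 0.88) = 0.88
~(z -> y) = 1 − 0.88 = 0.12
((y -> x) -> (y \/ x)) \/ ~(z -> y) = max(0.38, 0.12) = 0.38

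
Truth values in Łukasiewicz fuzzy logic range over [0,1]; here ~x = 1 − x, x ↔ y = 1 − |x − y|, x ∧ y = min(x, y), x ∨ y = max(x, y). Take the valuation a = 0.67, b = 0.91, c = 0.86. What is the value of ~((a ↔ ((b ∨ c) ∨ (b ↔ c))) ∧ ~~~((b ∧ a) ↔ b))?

0.76

b ∨ c = max(0.91, 0.86) = 0.91
b ↔ c = 1 − |0.91 − 0.86| = 1 − 0.05 = 0.95
(b ∨ c) ∨ (b ↔ c) = max(0.91, 0.95) = 0.95
a ↔ ((b ∨ c) ∨ (b ↔ c)) = 1 − |0.67 − 0.95| = 1 − 0.28 = 0.72
b ∧ a = min(0.91, 0.67) = 0.67
(b ∧ a) ↔ b = 1 − |0.67 − 0.91| = 1 − 0.24 = 0.76
~((b ∧ a) ↔ b) = 1 − 0.76 = 0.24
~~((b ∧ a) ↔ b) = 1 − 0.24 = 0.76
~~~((b ∧ a) ↔ b) = 1 − 0.76 = 0.24
(a ↔ ((b ∨ c) ∨ (b ↔ c))) ∧ ~~~((b ∧ a) ↔ b) = min(0.72, 0.24) = 0.24
~((a ↔ ((b ∨ c) ∨ (b ↔ c))) ∧ ~~~((b ∧ a) ↔ b)) = 1 − 0.24 = 0.76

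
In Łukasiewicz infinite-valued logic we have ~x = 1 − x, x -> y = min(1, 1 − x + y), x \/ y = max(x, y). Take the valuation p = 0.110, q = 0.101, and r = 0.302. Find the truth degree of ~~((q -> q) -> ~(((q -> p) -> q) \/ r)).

q -> q = min(1, 1 − 0.101 + 0.101) = min(1, 1.000) = 1.000
q -> p = min(1, 1 − 0.101 + 0.110) = min(1, 1.009) = 1.000
(q -> p) -> q = min(1, 1 − 1.000 + 0.101) = min(1, 0.101) = 0.101
((q -> p) -> q) \/ r = max(0.101, 0.302) = 0.302
~(((q -> p) -> q) \/ r) = 1 − 0.302 = 0.698
(q -> q) -> ~(((q -> p) -> q) \/ r) = min(1, 1 − 1.000 + 0.698) = min(1, 0.698) = 0.698
~((q -> q) -> ~(((q -> p) -> q) \/ r)) = 1 − 0.698 = 0.302
~~((q -> q) -> ~(((q -> p) -> q) \/ r)) = 1 − 0.302 = 0.698

0.698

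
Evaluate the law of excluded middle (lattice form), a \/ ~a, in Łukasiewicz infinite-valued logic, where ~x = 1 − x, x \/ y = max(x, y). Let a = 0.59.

~a = 1 − 0.59 = 0.41
a \/ ~a = max(0.59, 0.41) = 0.59
(The value 0.59 < 1 shows this instance is not satisfied; not a Ł∞-tautology — its value is max(a, 1−a).)

0.59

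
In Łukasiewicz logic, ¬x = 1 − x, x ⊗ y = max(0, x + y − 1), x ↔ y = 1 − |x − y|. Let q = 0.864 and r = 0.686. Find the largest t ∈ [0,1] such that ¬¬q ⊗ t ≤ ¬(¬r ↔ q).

¬q = 1 − 0.864 = 0.136
¬¬q = 1 − 0.136 = 0.864
So the left factor is ¬¬q = 0.864.
¬r = 1 − 0.686 = 0.314
¬r ↔ q = 1 − |0.314 − 0.864| = 1 − 0.550 = 0.450
¬(¬r ↔ q) = 1 − 0.450 = 0.550
So the right-hand bound is ¬(¬r ↔ q) = 0.550.
The residuum of the Łukasiewicz t-norm gives the supremum: min(1, 1 − 0.864 + 0.550).
1 − 0.864 + 0.550 = 0.686, so t = min(1, 0.686) = 0.686.
Check: 0.864 ⊗ 0.686 = max(0, 0.550) = 0.550 ≤ 0.550.

0.686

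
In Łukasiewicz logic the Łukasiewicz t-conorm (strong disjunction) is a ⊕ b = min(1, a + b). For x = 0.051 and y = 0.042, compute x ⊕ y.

x ⊕ y = min(1, 0.051 + 0.042) = min(1, 0.093) = 0.093
For comparison, the Gödel t-conorm max(a, b) would give 0.051.

0.093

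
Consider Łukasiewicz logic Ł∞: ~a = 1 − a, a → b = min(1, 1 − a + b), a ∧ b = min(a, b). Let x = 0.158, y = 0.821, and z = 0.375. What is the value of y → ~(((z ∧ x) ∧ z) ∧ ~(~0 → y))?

z ∧ x = min(0.375, 0.158) = 0.158
(z ∧ x) ∧ z = min(0.158, 0.375) = 0.158
~0 = 1 − 0.000 = 1.000
~0 → y = min(1, 1 − 1.000 + 0.821) = min(1, 0.821) = 0.821
~(~0 → y) = 1 − 0.821 = 0.179
((z ∧ x) ∧ z) ∧ ~(~0 → y) = min(0.158, 0.179) = 0.158
~(((z ∧ x) ∧ z) ∧ ~(~0 → y)) = 1 − 0.158 = 0.842
y → ~(((z ∧ x) ∧ z) ∧ ~(~0 → y)) = min(1, 1 − 0.821 + 0.842) = min(1, 1.021) = 1.000

1.000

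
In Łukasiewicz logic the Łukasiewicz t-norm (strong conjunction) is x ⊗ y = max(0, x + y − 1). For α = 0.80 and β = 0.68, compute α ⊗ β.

α ⊗ β = max(0, 0.80 + 0.68 − 1) = max(0, 0.48) = 0.48
For comparison, the Gödel (minimum) t-norm min(x, y) would give 0.68.

0.48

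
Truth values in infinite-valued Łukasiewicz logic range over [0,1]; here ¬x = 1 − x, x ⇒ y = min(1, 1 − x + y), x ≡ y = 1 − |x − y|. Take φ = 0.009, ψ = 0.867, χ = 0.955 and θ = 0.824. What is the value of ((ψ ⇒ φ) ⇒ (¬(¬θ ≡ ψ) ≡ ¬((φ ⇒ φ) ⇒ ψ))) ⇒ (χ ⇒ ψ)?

ψ ⇒ φ = min(1, 1 − 0.867 + 0.009) = min(1, 0.142) = 0.142
¬θ = 1 − 0.824 = 0.176
¬θ ≡ ψ = 1 − |0.176 − 0.867| = 1 − 0.691 = 0.309
¬(¬θ ≡ ψ) = 1 − 0.309 = 0.691
φ ⇒ φ = min(1, 1 − 0.009 + 0.009) = min(1, 1.000) = 1.000
(φ ⇒ φ) ⇒ ψ = min(1, 1 − 1.000 + 0.867) = min(1, 0.867) = 0.867
¬((φ ⇒ φ) ⇒ ψ) = 1 − 0.867 = 0.133
¬(¬θ ≡ ψ) ≡ ¬((φ ⇒ φ) ⇒ ψ) = 1 − |0.691 − 0.133| = 1 − 0.558 = 0.442
(ψ ⇒ φ) ⇒ (¬(¬θ ≡ ψ) ≡ ¬((φ ⇒ φ) ⇒ ψ)) = min(1, 1 − 0.142 + 0.442) = min(1, 1.300) = 1.000
χ ⇒ ψ = min(1, 1 − 0.955 + 0.867) = min(1, 0.912) = 0.912
((ψ ⇒ φ) ⇒ (¬(¬θ ≡ ψ) ≡ ¬((φ ⇒ φ) ⇒ ψ))) ⇒ (χ ⇒ ψ) = min(1, 1 − 1.000 + 0.912) = min(1, 0.912) = 0.912

0.912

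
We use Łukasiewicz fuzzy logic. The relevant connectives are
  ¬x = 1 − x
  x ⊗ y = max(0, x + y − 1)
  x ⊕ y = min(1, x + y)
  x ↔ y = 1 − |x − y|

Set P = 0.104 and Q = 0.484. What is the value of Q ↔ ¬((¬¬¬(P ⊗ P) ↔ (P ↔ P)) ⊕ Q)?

P ⊗ P = max(0, 0.104 + 0.104 − 1) = max(0, -0.792) = 0.000
¬(P ⊗ P) = 1 − 0.000 = 1.000
¬¬(P ⊗ P) = 1 − 1.000 = 0.000
¬¬¬(P ⊗ P) = 1 − 0.000 = 1.000
P ↔ P = 1 − |0.104 − 0.104| = 1 − 0.000 = 1.000
¬¬¬(P ⊗ P) ↔ (P ↔ P) = 1 − |1.000 − 1.000| = 1 − 0.000 = 1.000
(¬¬¬(P ⊗ P) ↔ (P ↔ P)) ⊕ Q = min(1, 1.000 + 0.484) = min(1, 1.484) = 1.000
¬((¬¬¬(P ⊗ P) ↔ (P ↔ P)) ⊕ Q) = 1 − 1.000 = 0.000
Q ↔ ¬((¬¬¬(P ⊗ P) ↔ (P ↔ P)) ⊕ Q) = 1 − |0.484 − 0.000| = 1 − 0.484 = 0.516

0.516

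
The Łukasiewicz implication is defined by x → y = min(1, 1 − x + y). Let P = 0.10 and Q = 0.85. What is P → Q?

1.00

P → Q = min(1, 1 − 0.10 + 0.85) = min(1, 1.75) = 1.00
For comparison, the Gödel implication (1 if x ≤ y else y) would give 1.00.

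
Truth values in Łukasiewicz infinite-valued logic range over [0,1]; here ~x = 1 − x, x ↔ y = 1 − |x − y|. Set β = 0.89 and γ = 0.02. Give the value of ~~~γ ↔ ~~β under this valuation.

0.91

~γ = 1 − 0.02 = 0.98
~~γ = 1 − 0.98 = 0.02
~~~γ = 1 − 0.02 = 0.98
~β = 1 − 0.89 = 0.11
~~β = 1 − 0.11 = 0.89
~~~γ ↔ ~~β = 1 − |0.98 − 0.89| = 1 − 0.09 = 0.91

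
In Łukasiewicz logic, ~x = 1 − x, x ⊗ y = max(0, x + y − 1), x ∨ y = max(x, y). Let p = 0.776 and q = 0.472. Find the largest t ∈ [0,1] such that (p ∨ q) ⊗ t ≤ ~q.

0.752

p ∨ q = max(0.776, 0.472) = 0.776
So the left factor is p ∨ q = 0.776.
~q = 1 − 0.472 = 0.528
So the right-hand bound is ~q = 0.528.
The residuum of the Łukasiewicz t-norm gives the supremum: min(1, 1 − 0.776 + 0.528).
1 − 0.776 + 0.528 = 0.752, so t = min(1, 0.752) = 0.752.
Check: 0.776 ⊗ 0.752 = max(0, 0.528) = 0.528 ≤ 0.528.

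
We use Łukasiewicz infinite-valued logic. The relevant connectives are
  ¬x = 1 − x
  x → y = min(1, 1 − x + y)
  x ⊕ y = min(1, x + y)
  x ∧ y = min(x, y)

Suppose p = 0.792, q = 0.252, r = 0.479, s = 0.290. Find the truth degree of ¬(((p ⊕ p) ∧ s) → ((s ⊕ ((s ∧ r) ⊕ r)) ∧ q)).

p ⊕ p = min(1, 0.792 + 0.792) = min(1, 1.584) = 1.000
(p ⊕ p) ∧ s = min(1.000, 0.290) = 0.290
s ∧ r = min(0.290, 0.479) = 0.290
(s ∧ r) ⊕ r = min(1, 0.290 + 0.479) = min(1, 0.769) = 0.769
s ⊕ ((s ∧ r) ⊕ r) = min(1, 0.290 + 0.769) = min(1, 1.059) = 1.000
(s ⊕ ((s ∧ r) ⊕ r)) ∧ q = min(1.000, 0.252) = 0.252
((p ⊕ p) ∧ s) → ((s ⊕ ((s ∧ r) ⊕ r)) ∧ q) = min(1, 1 − 0.290 + 0.252) = min(1, 0.962) = 0.962
¬(((p ⊕ p) ∧ s) → ((s ⊕ ((s ∧ r) ⊕ r)) ∧ q)) = 1 − 0.962 = 0.038

0.038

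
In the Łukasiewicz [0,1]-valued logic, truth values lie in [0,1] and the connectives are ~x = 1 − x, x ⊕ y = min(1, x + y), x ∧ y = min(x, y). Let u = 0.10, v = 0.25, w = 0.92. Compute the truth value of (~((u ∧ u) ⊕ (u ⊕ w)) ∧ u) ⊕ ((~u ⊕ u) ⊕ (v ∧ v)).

1.00

u ∧ u = min(0.10, 0.10) = 0.10
u ⊕ w = min(1, 0.10 + 0.92) = min(1, 1.02) = 1.00
(u ∧ u) ⊕ (u ⊕ w) = min(1, 0.10 + 1.00) = min(1, 1.10) = 1.00
~((u ∧ u) ⊕ (u ⊕ w)) = 1 − 1.00 = 0.00
~((u ∧ u) ⊕ (u ⊕ w)) ∧ u = min(0.00, 0.10) = 0.00
~u = 1 − 0.10 = 0.90
~u ⊕ u = min(1, 0.90 + 0.10) = min(1, 1.00) = 1.00
v ∧ v = min(0.25, 0.25) = 0.25
(~u ⊕ u) ⊕ (v ∧ v) = min(1, 1.00 + 0.25) = min(1, 1.25) = 1.00
(~((u ∧ u) ⊕ (u ⊕ w)) ∧ u) ⊕ ((~u ⊕ u) ⊕ (v ∧ v)) = min(1, 0.00 + 1.00) = min(1, 1.00) = 1.00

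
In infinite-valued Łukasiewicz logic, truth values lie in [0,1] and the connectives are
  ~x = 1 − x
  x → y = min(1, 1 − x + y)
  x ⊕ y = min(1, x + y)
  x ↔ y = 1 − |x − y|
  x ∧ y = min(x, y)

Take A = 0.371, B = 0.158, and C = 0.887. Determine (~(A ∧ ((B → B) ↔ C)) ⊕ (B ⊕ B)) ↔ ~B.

0.897

B → B = min(1, 1 − 0.158 + 0.158) = min(1, 1.000) = 1.000
(B → B) ↔ C = 1 − |1.000 − 0.887| = 1 − 0.113 = 0.887
A ∧ ((B → B) ↔ C) = min(0.371, 0.887) = 0.371
~(A ∧ ((B → B) ↔ C)) = 1 − 0.371 = 0.629
B ⊕ B = min(1, 0.158 + 0.158) = min(1, 0.316) = 0.316
~(A ∧ ((B → B) ↔ C)) ⊕ (B ⊕ B) = min(1, 0.629 + 0.316) = min(1, 0.945) = 0.945
~B = 1 − 0.158 = 0.842
(~(A ∧ ((B → B) ↔ C)) ⊕ (B ⊕ B)) ↔ ~B = 1 − |0.945 − 0.842| = 1 − 0.103 = 0.897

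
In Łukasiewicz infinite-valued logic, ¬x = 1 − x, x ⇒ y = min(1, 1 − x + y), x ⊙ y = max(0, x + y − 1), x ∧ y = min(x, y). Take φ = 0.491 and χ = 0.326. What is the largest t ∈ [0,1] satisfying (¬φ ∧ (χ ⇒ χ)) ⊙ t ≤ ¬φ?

¬φ = 1 − 0.491 = 0.509
χ ⇒ χ = min(1, 1 − 0.326 + 0.326) = min(1, 1.000) = 1.000
¬φ ∧ (χ ⇒ χ) = min(0.509, 1.000) = 0.509
So the left factor is ¬φ ∧ (χ ⇒ χ) = 0.509.
So the right-hand bound is ¬φ = 0.509.
The residuum of the Łukasiewicz t-norm gives the supremum: min(1, 1 − 0.509 + 0.509).
1 − 0.509 + 0.509 = 1.000, so t = min(1, 1.000) = 1.000.
Check: 0.509 ⊙ 1.000 = max(0, 0.509) = 0.509 ≤ 0.509.

1.000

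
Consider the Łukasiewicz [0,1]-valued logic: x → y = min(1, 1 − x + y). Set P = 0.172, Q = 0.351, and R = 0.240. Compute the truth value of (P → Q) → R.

0.240

P → Q = min(1, 1 − 0.172 + 0.351) = min(1, 1.179) = 1.000
(P → Q) → R = min(1, 1 − 1.000 + 0.240) = min(1, 0.240) = 0.240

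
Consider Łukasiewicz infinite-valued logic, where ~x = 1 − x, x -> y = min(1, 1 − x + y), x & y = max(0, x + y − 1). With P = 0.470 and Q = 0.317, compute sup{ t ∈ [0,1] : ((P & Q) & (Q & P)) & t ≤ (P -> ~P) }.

1.000

P & Q = max(0, 0.470 + 0.317 − 1) = max(0, -0.213) = 0.000
Q & P = max(0, 0.317 + 0.470 − 1) = max(0, -0.213) = 0.000
(P & Q) & (Q & P) = max(0, 0.000 + 0.000 − 1) = max(0, -1.000) = 0.000
So the left factor is (P & Q) & (Q & P) = 0.000.
~P = 1 − 0.470 = 0.530
P -> ~P = min(1, 1 − 0.470 + 0.530) = min(1, 1.060) = 1.000
So the right-hand bound is P -> ~P = 1.000.
The residuum of the Łukasiewicz t-norm gives the supremum: min(1, 1 − 0.000 + 1.000).
1 − 0.000 + 1.000 = 2.000, so t = min(1, 2.000) = 1.000.
Check: 0.000 & 1.000 = max(0, 0.000) = 0.000 ≤ 1.000.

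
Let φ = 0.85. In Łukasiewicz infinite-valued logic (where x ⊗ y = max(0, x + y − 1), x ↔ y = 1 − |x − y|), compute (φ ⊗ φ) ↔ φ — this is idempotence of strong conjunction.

φ ⊗ φ = max(0, 0.85 + 0.85 − 1) = max(0, 0.70) = 0.70
(φ ⊗ φ) ↔ φ = 1 − |0.70 − 0.85| = 1 − 0.15 = 0.85
(The value 0.85 < 1 shows this instance is not satisfied; fails in Ł∞ since a ⊗ a = max(0, 2a−1) ≠ a in general.)

0.85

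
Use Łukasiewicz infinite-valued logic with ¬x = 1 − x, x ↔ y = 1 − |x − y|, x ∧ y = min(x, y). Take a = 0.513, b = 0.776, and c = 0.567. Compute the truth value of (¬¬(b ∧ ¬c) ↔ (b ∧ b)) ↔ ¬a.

0.830

¬c = 1 − 0.567 = 0.433
b ∧ ¬c = min(0.776, 0.433) = 0.433
¬(b ∧ ¬c) = 1 − 0.433 = 0.567
¬¬(b ∧ ¬c) = 1 − 0.567 = 0.433
b ∧ b = min(0.776, 0.776) = 0.776
¬¬(b ∧ ¬c) ↔ (b ∧ b) = 1 − |0.433 − 0.776| = 1 − 0.343 = 0.657
¬a = 1 − 0.513 = 0.487
(¬¬(b ∧ ¬c) ↔ (b ∧ b)) ↔ ¬a = 1 − |0.657 − 0.487| = 1 − 0.170 = 0.830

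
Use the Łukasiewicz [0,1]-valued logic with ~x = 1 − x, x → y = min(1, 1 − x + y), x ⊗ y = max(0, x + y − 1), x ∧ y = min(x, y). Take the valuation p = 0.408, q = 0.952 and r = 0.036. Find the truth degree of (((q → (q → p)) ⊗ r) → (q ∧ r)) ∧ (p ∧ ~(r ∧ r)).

q → p = min(1, 1 − 0.952 + 0.408) = min(1, 0.456) = 0.456
q → (q → p) = min(1, 1 − 0.952 + 0.456) = min(1, 0.504) = 0.504
(q → (q → p)) ⊗ r = max(0, 0.504 + 0.036 − 1) = max(0, -0.460) = 0.000
q ∧ r = min(0.952, 0.036) = 0.036
((q → (q → p)) ⊗ r) → (q ∧ r) = min(1, 1 − 0.000 + 0.036) = min(1, 1.036) = 1.000
r ∧ r = min(0.036, 0.036) = 0.036
~(r ∧ r) = 1 − 0.036 = 0.964
p ∧ ~(r ∧ r) = min(0.408, 0.964) = 0.408
(((q → (q → p)) ⊗ r) → (q ∧ r)) ∧ (p ∧ ~(r ∧ r)) = min(1.000, 0.408) = 0.408

0.408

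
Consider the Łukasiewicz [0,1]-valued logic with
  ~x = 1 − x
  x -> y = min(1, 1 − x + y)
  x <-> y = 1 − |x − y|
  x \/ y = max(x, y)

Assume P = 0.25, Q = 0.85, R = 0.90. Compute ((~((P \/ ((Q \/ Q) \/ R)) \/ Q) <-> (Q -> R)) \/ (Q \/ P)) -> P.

0.40

Q \/ Q = max(0.85, 0.85) = 0.85
(Q \/ Q) \/ R = max(0.85, 0.90) = 0.90
P \/ ((Q \/ Q) \/ R) = max(0.25, 0.90) = 0.90
(P \/ ((Q \/ Q) \/ R)) \/ Q = max(0.90, 0.85) = 0.90
~((P \/ ((Q \/ Q) \/ R)) \/ Q) = 1 − 0.90 = 0.10
Q -> R = min(1, 1 − 0.85 + 0.90) = min(1, 1.05) = 1.00
~((P \/ ((Q \/ Q) \/ R)) \/ Q) <-> (Q -> R) = 1 − |0.10 − 1.00| = 1 − 0.90 = 0.10
Q \/ P = max(0.85, 0.25) = 0.85
(~((P \/ ((Q \/ Q) \/ R)) \/ Q) <-> (Q -> R)) \/ (Q \/ P) = max(0.10, 0.85) = 0.85
((~((P \/ ((Q \/ Q) \/ R)) \/ Q) <-> (Q -> R)) \/ (Q \/ P)) -> P = min(1, 1 − 0.85 + 0.25) = min(1, 0.40) = 0.40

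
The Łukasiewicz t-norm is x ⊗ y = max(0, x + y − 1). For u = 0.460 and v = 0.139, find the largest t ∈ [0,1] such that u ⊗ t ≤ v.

0.679

The residuum of the Łukasiewicz t-norm gives the supremum: min(1, 1 − 0.460 + 0.139).
1 − 0.460 + 0.139 = 0.679, so t = min(1, 0.679) = 0.679.
Check: 0.460 ⊗ 0.679 = max(0, 0.139) = 0.139 ≤ 0.139.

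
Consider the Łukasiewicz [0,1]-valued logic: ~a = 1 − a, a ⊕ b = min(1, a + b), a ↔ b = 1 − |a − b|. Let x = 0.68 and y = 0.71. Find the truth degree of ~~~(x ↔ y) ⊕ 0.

x ↔ y = 1 − |0.68 − 0.71| = 1 − 0.03 = 0.97
~(x ↔ y) = 1 − 0.97 = 0.03
~~(x ↔ y) = 1 − 0.03 = 0.97
~~~(x ↔ y) = 1 − 0.97 = 0.03
~~~(x ↔ y) ⊕ 0 = min(1, 0.03 + 0.00) = min(1, 0.03) = 0.03

0.03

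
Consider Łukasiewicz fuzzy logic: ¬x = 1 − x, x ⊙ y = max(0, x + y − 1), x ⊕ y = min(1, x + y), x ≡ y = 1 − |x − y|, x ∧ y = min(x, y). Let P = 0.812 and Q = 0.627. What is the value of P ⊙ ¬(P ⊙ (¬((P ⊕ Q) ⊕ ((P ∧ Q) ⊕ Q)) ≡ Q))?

P ⊕ Q = min(1, 0.812 + 0.627) = min(1, 1.439) = 1.000
P ∧ Q = min(0.812, 0.627) = 0.627
(P ∧ Q) ⊕ Q = min(1, 0.627 + 0.627) = min(1, 1.254) = 1.000
(P ⊕ Q) ⊕ ((P ∧ Q) ⊕ Q) = min(1, 1.000 + 1.000) = min(1, 2.000) = 1.000
¬((P ⊕ Q) ⊕ ((P ∧ Q) ⊕ Q)) = 1 − 1.000 = 0.000
¬((P ⊕ Q) ⊕ ((P ∧ Q) ⊕ Q)) ≡ Q = 1 − |0.000 − 0.627| = 1 − 0.627 = 0.373
P ⊙ (¬((P ⊕ Q) ⊕ ((P ∧ Q) ⊕ Q)) ≡ Q) = max(0, 0.812 + 0.373 − 1) = max(0, 0.185) = 0.185
¬(P ⊙ (¬((P ⊕ Q) ⊕ ((P ∧ Q) ⊕ Q)) ≡ Q)) = 1 − 0.185 = 0.815
P ⊙ ¬(P ⊙ (¬((P ⊕ Q) ⊕ ((P ∧ Q) ⊕ Q)) ≡ Q)) = max(0, 0.812 + 0.815 − 1) = max(0, 0.627) = 0.627

0.627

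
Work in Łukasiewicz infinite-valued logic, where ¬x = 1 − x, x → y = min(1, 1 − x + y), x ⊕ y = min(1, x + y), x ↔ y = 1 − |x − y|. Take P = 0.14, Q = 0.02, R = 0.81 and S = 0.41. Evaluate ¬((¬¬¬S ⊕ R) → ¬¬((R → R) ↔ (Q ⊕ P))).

¬S = 1 − 0.41 = 0.59
¬¬S = 1 − 0.59 = 0.41
¬¬¬S = 1 − 0.41 = 0.59
¬¬¬S ⊕ R = min(1, 0.59 + 0.81) = min(1, 1.40) = 1.00
R → R = min(1, 1 − 0.81 + 0.81) = min(1, 1.00) = 1.00
Q ⊕ P = min(1, 0.02 + 0.14) = min(1, 0.16) = 0.16
(R → R) ↔ (Q ⊕ P) = 1 − |1.00 − 0.16| = 1 − 0.84 = 0.16
¬((R → R) ↔ (Q ⊕ P)) = 1 − 0.16 = 0.84
¬¬((R → R) ↔ (Q ⊕ P)) = 1 − 0.84 = 0.16
(¬¬¬S ⊕ R) → ¬¬((R → R) ↔ (Q ⊕ P)) = min(1, 1 − 1.00 + 0.16) = min(1, 0.16) = 0.16
¬((¬¬¬S ⊕ R) → ¬¬((R → R) ↔ (Q ⊕ P))) = 1 − 0.16 = 0.84

0.84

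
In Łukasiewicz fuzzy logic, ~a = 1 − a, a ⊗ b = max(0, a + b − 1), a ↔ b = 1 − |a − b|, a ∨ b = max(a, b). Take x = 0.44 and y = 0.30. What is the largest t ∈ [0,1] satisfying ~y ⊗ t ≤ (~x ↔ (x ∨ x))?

1.00

~y = 1 − 0.30 = 0.70
So the left factor is ~y = 0.70.
~x = 1 − 0.44 = 0.56
x ∨ x = max(0.44, 0.44) = 0.44
~x ↔ (x ∨ x) = 1 − |0.56 − 0.44| = 1 − 0.12 = 0.88
So the right-hand bound is ~x ↔ (x ∨ x) = 0.88.
The residuum of the Łukasiewicz t-norm gives the supremum: min(1, 1 − 0.70 + 0.88).
1 − 0.70 + 0.88 = 1.18, so t = min(1, 1.18) = 1.00.
Check: 0.70 ⊗ 1.00 = max(0, 0.70) = 0.70 ≤ 0.88.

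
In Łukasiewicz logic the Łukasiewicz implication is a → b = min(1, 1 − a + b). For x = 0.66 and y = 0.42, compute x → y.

x → y = min(1, 1 − 0.66 + 0.42) = min(1, 0.76) = 0.76
For comparison, the Gödel implication (1 if a ≤ b else b) would give 0.42.

0.76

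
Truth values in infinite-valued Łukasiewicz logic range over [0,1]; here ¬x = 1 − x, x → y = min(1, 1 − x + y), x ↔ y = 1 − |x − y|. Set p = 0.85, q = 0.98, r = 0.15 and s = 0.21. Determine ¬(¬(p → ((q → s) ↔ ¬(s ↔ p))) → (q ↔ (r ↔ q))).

0.07

q → s = min(1, 1 − 0.98 + 0.21) = min(1, 0.23) = 0.23
s ↔ p = 1 − |0.21 − 0.85| = 1 − 0.64 = 0.36
¬(s ↔ p) = 1 − 0.36 = 0.64
(q → s) ↔ ¬(s ↔ p) = 1 − |0.23 − 0.64| = 1 − 0.41 = 0.59
p → ((q → s) ↔ ¬(s ↔ p)) = min(1, 1 − 0.85 + 0.59) = min(1, 0.74) = 0.74
¬(p → ((q → s) ↔ ¬(s ↔ p))) = 1 − 0.74 = 0.26
r ↔ q = 1 − |0.15 − 0.98| = 1 − 0.83 = 0.17
q ↔ (r ↔ q) = 1 − |0.98 − 0.17| = 1 − 0.81 = 0.19
¬(p → ((q → s) ↔ ¬(s ↔ p))) → (q ↔ (r ↔ q)) = min(1, 1 − 0.26 + 0.19) = min(1, 0.93) = 0.93
¬(¬(p → ((q → s) ↔ ¬(s ↔ p))) → (q ↔ (r ↔ q))) = 1 − 0.93 = 0.07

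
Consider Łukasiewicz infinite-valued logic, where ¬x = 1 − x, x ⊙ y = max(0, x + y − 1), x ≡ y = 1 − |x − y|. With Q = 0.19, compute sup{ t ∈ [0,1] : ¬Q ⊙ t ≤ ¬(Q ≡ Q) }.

0.19

¬Q = 1 − 0.19 = 0.81
So the left factor is ¬Q = 0.81.
Q ≡ Q = 1 − |0.19 − 0.19| = 1 − 0.00 = 1.00
¬(Q ≡ Q) = 1 − 1.00 = 0.00
So the right-hand bound is ¬(Q ≡ Q) = 0.00.
The residuum of the Łukasiewicz t-norm gives the supremum: min(1, 1 − 0.81 + 0.00).
1 − 0.81 + 0.00 = 0.19, so t = min(1, 0.19) = 0.19.
Check: 0.81 ⊙ 0.19 = max(0, 0.00) = 0.00 ≤ 0.00.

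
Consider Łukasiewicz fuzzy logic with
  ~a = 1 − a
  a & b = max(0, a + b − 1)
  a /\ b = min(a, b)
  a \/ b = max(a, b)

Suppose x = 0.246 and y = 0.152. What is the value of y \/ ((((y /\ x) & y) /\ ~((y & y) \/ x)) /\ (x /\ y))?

0.152

y /\ x = min(0.152, 0.246) = 0.152
(y /\ x) & y = max(0, 0.152 + 0.152 − 1) = max(0, -0.696) = 0.000
y & y = max(0, 0.152 + 0.152 − 1) = max(0, -0.696) = 0.000
(y & y) \/ x = max(0.000, 0.246) = 0.246
~((y & y) \/ x) = 1 − 0.246 = 0.754
((y /\ x) & y) /\ ~((y & y) \/ x) = min(0.000, 0.754) = 0.000
x /\ y = min(0.246, 0.152) = 0.152
(((y /\ x) & y) /\ ~((y & y) \/ x)) /\ (x /\ y) = min(0.000, 0.152) = 0.000
y \/ ((((y /\ x) & y) /\ ~((y & y) \/ x)) /\ (x /\ y)) = max(0.152, 0.000) = 0.152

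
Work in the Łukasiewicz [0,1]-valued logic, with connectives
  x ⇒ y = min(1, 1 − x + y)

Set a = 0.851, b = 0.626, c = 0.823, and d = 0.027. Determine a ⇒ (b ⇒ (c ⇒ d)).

c ⇒ d = min(1, 1 − 0.823 + 0.027) = min(1, 0.204) = 0.204
b ⇒ (c ⇒ d) = min(1, 1 − 0.626 + 0.204) = min(1, 0.578) = 0.578
a ⇒ (b ⇒ (c ⇒ d)) = min(1, 1 − 0.851 + 0.578) = min(1, 0.727) = 0.727

0.727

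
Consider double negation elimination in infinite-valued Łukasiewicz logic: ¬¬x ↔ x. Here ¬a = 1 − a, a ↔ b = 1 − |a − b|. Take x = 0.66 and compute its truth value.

1.00

¬x = 1 − 0.66 = 0.34
¬¬x = 1 − 0.34 = 0.66
¬¬x ↔ x = 1 − |0.66 − 0.66| = 1 − 0.00 = 1.00
(As expected: always 1 in Ł∞ since negation is involutive.)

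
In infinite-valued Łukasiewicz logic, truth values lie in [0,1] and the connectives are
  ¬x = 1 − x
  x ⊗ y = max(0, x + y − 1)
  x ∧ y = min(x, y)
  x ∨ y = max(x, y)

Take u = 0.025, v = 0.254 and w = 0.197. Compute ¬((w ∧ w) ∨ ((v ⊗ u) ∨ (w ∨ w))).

0.803

w ∧ w = min(0.197, 0.197) = 0.197
v ⊗ u = max(0, 0.254 + 0.025 − 1) = max(0, -0.721) = 0.000
w ∨ w = max(0.197, 0.197) = 0.197
(v ⊗ u) ∨ (w ∨ w) = max(0.000, 0.197) = 0.197
(w ∧ w) ∨ ((v ⊗ u) ∨ (w ∨ w)) = max(0.197, 0.197) = 0.197
¬((w ∧ w) ∨ ((v ⊗ u) ∨ (w ∨ w))) = 1 − 0.197 = 0.803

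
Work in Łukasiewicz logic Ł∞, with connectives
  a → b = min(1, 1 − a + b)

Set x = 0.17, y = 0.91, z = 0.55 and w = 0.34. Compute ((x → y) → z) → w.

x → y = min(1, 1 − 0.17 + 0.91) = min(1, 1.74) = 1.00
(x → y) → z = min(1, 1 − 1.00 + 0.55) = min(1, 0.55) = 0.55
((x → y) → z) → w = min(1, 1 − 0.55 + 0.34) = min(1, 0.79) = 0.79

0.79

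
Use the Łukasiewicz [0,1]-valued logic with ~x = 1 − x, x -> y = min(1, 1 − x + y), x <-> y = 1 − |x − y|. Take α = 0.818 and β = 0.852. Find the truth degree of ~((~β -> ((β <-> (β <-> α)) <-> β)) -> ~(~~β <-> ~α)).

~β = 1 − 0.852 = 0.148
β <-> α = 1 − |0.852 − 0.818| = 1 − 0.034 = 0.966
β <-> (β <-> α) = 1 − |0.852 − 0.966| = 1 − 0.114 = 0.886
(β <-> (β <-> α)) <-> β = 1 − |0.886 − 0.852| = 1 − 0.034 = 0.966
~β -> ((β <-> (β <-> α)) <-> β) = min(1, 1 − 0.148 + 0.966) = min(1, 1.818) = 1.000
~~β = 1 − 0.148 = 0.852
~α = 1 − 0.818 = 0.182
~~β <-> ~α = 1 − |0.852 − 0.182| = 1 − 0.670 = 0.330
~(~~β <-> ~α) = 1 − 0.330 = 0.670
(~β -> ((β <-> (β <-> α)) <-> β)) -> ~(~~β <-> ~α) = min(1, 1 − 1.000 + 0.670) = min(1, 0.670) = 0.670
~((~β -> ((β <-> (β <-> α)) <-> β)) -> ~(~~β <-> ~α)) = 1 − 0.670 = 0.330

0.330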